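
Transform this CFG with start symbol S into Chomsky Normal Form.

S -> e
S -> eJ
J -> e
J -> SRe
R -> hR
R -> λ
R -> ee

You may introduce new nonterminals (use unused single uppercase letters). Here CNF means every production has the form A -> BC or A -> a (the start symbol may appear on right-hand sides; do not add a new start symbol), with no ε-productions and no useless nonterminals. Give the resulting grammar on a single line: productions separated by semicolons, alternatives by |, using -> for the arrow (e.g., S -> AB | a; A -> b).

Nullable: {R}; after ε-elimination: S -> e | eJ; J -> e | Se | SRe; R -> h | ee | hR.
No unit productions to eliminate.
TERM: introduce A -> e, B -> h and substitute in every rule of length ≥2.
BIN: J -> SRA becomes J -> SC, C -> RA.

S -> e | AJ; A -> e; B -> h; C -> RA; J -> e | SA | SC; R -> h | AA | BR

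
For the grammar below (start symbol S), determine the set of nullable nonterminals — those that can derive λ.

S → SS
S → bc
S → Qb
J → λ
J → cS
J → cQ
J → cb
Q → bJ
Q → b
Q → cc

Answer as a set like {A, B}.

Directly nullable (have an ε-rule): {J}.
Not nullable: Q, S — each has a terminal in every rule's right-hand side or depends on a non-nullable symbol.

{J}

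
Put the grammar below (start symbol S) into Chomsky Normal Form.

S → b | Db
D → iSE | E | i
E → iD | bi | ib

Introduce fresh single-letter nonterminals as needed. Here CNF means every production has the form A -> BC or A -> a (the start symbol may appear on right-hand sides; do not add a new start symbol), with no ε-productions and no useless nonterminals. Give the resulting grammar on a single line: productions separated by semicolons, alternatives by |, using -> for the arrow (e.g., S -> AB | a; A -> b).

No ε-productions.
After unit-elimination: S -> b | Db; D -> i | bi | iD | ib | iSE; E -> bi | iD | ib.
TERM: introduce A -> b, B -> i and substitute in every rule of length ≥2.
BIN: D -> BSE becomes D -> BC, C -> SE.

S -> b | DA; A -> b; B -> i; C -> SE; D -> i | AB | BA | BC | BD; E -> AB | BA | BD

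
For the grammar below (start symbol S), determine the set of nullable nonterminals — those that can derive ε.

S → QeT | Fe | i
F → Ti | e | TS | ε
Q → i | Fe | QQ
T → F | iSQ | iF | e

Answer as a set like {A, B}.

{F, T}

Directly nullable (have an ε-rule): {F}.
T is nullable via T -> F (every symbol on the right is already known nullable).
Not nullable: Q, S — each has a terminal in every rule's right-hand side or depends on a non-nullable symbol.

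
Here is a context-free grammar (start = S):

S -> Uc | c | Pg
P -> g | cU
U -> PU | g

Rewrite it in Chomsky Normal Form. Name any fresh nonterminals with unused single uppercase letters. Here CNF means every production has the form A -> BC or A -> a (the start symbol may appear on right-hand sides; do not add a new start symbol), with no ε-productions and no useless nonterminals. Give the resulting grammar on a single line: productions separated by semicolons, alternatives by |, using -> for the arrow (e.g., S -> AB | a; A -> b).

No ε-productions.
No unit productions to eliminate.
TERM: introduce A -> c, B -> g and substitute in every rule of length ≥2.

S -> c | PB | UA; A -> c; B -> g; P -> g | AU; U -> g | PU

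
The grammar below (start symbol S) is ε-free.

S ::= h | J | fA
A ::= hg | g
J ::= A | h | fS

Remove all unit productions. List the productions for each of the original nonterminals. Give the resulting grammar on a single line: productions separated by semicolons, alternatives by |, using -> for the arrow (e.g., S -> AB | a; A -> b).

S -> g | h | fA | fS | hg; A -> g | hg; J -> g | h | fS | hg

Unit productions: J->A, S->J.
Unit pairs (A ⇒* B via units): (J,A), (S,A), (S,J).
S: inherits non-unit rules of {A, J, S} → fA | fS | g | h | hg.
A: inherits non-unit rules of {A} → g | hg.
J: inherits non-unit rules of {A, J} → fS | g | h | hg.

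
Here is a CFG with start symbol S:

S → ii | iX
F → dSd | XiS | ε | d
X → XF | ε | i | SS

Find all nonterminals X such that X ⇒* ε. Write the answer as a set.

Directly nullable (have an ε-rule): {F, X}.
Not nullable: S — each has a terminal in every rule's right-hand side or depends on a non-nullable symbol.

{F, X}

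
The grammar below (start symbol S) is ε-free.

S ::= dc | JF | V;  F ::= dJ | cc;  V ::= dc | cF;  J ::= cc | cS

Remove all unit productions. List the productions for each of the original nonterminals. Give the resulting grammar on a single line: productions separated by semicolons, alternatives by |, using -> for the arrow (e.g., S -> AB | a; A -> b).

S -> JF | cF | dc; F -> cc | dJ; J -> cS | cc; V -> cF | dc

Unit productions: S->V.
Unit pairs (A ⇒* B via units): (S,V).
S: inherits non-unit rules of {S, V} → JF | cF | dc.
F: inherits non-unit rules of {F} → cc | dJ.
J: inherits non-unit rules of {J} → cS | cc.
V: inherits non-unit rules of {V} → cF | dc.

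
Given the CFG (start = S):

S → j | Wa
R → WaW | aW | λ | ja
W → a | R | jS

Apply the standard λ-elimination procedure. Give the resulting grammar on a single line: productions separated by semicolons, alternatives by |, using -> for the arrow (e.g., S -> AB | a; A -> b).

S -> a | j | Wa; R -> a | Wa | aW | ja | WaW; W -> R | a | jS

Nullable set: {R, W}.
S -> Wa: W nullable, giving Wa | a.
Drop R -> λ.
R -> WaW: W, W nullable, giving Wa | WaW | a | aW.
R -> aW: W nullable, giving a | aW.
W -> R: R nullable, giving R.
Unchanged (no nullable symbols): S -> j; R -> ja; W -> a; W -> jS.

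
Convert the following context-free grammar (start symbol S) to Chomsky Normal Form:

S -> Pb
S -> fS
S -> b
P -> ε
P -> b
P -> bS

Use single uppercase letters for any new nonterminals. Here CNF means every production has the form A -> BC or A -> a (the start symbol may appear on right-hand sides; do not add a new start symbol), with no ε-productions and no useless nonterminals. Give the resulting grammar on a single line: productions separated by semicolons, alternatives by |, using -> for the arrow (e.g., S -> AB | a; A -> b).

Nullable: {P}; after ε-elimination: S -> b | Pb | fS; P -> b | bS.
No unit productions to eliminate.
TERM: introduce A -> b, B -> f and substitute in every rule of length ≥2.

S -> b | BS | PA; A -> b; B -> f; P -> b | AS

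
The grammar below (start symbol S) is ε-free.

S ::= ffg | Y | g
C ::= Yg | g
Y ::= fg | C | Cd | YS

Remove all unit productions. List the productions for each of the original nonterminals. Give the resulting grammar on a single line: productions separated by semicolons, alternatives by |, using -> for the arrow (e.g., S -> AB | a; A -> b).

S -> g | Cd | YS | Yg | fg | ffg; C -> g | Yg; Y -> g | Cd | YS | Yg | fg

Unit productions: S->Y, Y->C.
Unit pairs (A ⇒* B via units): (S,C), (S,Y), (Y,C).
S: inherits non-unit rules of {C, S, Y} → Cd | YS | Yg | ffg | fg | g.
C: inherits non-unit rules of {C} → Yg | g.
Y: inherits non-unit rules of {C, Y} → Cd | YS | Yg | fg | g.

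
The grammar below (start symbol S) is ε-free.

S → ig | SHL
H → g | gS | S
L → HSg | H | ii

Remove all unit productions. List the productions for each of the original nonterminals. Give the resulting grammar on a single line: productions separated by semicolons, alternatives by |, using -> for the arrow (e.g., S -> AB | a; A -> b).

S -> ig | SHL; H -> g | gS | ig | SHL; L -> g | gS | ig | ii | HSg | SHL

Unit productions: H->S, L->H.
Unit pairs (A ⇒* B via units): (H,S), (L,H), (L,S).
S: inherits non-unit rules of {S} → SHL | ig.
H: inherits non-unit rules of {H, S} → SHL | g | gS | ig.
L: inherits non-unit rules of {H, L, S} → HSg | SHL | g | gS | ig | ii.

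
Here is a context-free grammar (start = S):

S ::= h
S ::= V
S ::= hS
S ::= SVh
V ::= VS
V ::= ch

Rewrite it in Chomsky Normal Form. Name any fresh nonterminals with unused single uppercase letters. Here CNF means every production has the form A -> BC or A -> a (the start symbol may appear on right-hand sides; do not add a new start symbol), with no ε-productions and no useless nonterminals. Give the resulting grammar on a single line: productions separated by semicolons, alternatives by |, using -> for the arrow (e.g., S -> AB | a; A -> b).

S -> h | AS | BA | SC | VS; A -> h; B -> c; C -> VA; V -> BA | VS

No ε-productions.
After unit-elimination: S -> h | VS | ch | hS | SVh; V -> VS | ch.
TERM: introduce B -> c, A -> h and substitute in every rule of length ≥2.
BIN: S -> SVA becomes S -> SC, C -> VA.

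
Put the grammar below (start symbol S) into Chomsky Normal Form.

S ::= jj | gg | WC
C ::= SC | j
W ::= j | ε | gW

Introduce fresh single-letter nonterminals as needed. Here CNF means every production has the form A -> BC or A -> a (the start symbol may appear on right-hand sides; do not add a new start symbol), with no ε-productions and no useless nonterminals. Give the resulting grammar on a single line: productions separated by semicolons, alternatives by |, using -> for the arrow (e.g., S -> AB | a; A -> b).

Nullable: {W}; after ε-elimination: S -> C | WC | gg | jj; C -> j | SC; W -> g | j | gW.
After unit-elimination: S -> j | SC | WC | gg | jj; C -> j | SC; W -> g | j | gW.
TERM: introduce A -> g, B -> j and substitute in every rule of length ≥2.

S -> j | AA | BB | SC | WC; A -> g; B -> j; C -> j | SC; W -> g | j | AW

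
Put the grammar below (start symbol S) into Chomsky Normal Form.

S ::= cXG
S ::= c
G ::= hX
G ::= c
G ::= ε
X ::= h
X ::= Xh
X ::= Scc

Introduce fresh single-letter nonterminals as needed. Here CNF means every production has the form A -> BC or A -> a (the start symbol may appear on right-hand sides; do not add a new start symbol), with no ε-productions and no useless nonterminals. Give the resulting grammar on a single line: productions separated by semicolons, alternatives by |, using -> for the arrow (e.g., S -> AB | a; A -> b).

S -> c | BC | BX; A -> h; B -> c; C -> XG; D -> BB; G -> c | AX; X -> h | SD | XA

Nullable: {G}; after ε-elimination: S -> c | cX | cXG; G -> c | hX; X -> h | Xh | Scc.
No unit productions to eliminate.
TERM: introduce B -> c, A -> h and substitute in every rule of length ≥2.
BIN: S -> BXG becomes S -> BC, C -> XG; X -> SBB becomes X -> SD, D -> BB.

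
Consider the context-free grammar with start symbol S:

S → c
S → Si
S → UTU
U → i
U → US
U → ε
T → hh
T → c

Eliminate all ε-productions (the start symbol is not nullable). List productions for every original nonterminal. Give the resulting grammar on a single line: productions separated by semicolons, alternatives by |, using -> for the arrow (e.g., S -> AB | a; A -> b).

S -> T | c | Si | TU | UT | UTU; T -> c | hh; U -> S | i | US

Nullable set: {U}.
S -> UTU: U, U nullable, giving T | TU | UT | UTU.
Drop U -> ε.
U -> US: U nullable, giving S | US.
Unchanged (no nullable symbols): S -> Si; S -> c; T -> c; T -> hh; U -> i.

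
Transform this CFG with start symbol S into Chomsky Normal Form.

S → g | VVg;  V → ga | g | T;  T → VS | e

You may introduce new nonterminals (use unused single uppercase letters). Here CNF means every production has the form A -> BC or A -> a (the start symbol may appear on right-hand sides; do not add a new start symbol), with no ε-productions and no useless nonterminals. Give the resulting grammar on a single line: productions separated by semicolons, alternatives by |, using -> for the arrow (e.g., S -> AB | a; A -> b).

No ε-productions.
After unit-elimination: S -> g | VVg; T -> e | VS; V -> e | g | VS | ga.
TERM: introduce B -> a, A -> g and substitute in every rule of length ≥2.
BIN: S -> VVA becomes S -> VC, C -> VA.
Drop unreachable/unproductive: T.

S -> g | VC; A -> g; B -> a; C -> VA; V -> e | g | AB | VS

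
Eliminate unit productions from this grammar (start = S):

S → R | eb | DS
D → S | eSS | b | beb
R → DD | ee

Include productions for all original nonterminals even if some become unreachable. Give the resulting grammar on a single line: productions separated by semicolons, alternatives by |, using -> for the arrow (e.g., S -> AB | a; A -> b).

S -> DD | DS | eb | ee; D -> b | DD | DS | eb | ee | beb | eSS; R -> DD | ee

Unit productions: D->S, S->R.
Unit pairs (A ⇒* B via units): (D,R), (D,S), (S,R).
S: inherits non-unit rules of {R, S} → DD | DS | eb | ee.
D: inherits non-unit rules of {D, R, S} → DD | DS | b | beb | eSS | eb | ee.
R: inherits non-unit rules of {R} → DD | ee.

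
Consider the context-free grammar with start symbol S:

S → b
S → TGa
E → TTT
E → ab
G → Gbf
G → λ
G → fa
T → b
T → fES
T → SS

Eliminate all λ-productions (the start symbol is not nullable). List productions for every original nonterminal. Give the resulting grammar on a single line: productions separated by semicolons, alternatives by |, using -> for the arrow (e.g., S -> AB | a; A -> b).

S -> b | Ta | TGa; E -> ab | TTT; G -> bf | fa | Gbf; T -> b | SS | fES

Nullable set: {G}.
S -> TGa: G nullable, giving TGa | Ta.
Drop G -> λ.
G -> Gbf: G nullable, giving Gbf | bf.
Unchanged (no nullable symbols): S -> b; E -> TTT; E -> ab; G -> fa; T -> SS; T -> b; T -> fES.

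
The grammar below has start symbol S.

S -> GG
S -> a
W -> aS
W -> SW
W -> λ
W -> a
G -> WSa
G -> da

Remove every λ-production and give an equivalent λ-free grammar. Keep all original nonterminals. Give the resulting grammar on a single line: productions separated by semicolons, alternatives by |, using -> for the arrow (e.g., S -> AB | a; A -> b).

Nullable set: {W}.
G -> WSa: W nullable, giving Sa | WSa.
Drop W -> λ.
W -> SW: W nullable, giving S | SW.
Unchanged (no nullable symbols): S -> GG; S -> a; G -> da; W -> a; W -> aS.

S -> a | GG; G -> Sa | da | WSa; W -> S | a | SW | aS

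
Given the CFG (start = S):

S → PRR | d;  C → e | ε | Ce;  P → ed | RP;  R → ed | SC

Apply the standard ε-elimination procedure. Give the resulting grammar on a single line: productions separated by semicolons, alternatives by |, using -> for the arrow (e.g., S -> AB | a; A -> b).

Nullable set: {C}.
Drop C -> ε.
C -> Ce: C nullable, giving Ce | e.
R -> SC: C nullable, giving S | SC.
Unchanged (no nullable symbols): S -> PRR; S -> d; C -> e; P -> RP; P -> ed; R -> ed.

S -> d | PRR; C -> e | Ce; P -> RP | ed; R -> S | SC | ed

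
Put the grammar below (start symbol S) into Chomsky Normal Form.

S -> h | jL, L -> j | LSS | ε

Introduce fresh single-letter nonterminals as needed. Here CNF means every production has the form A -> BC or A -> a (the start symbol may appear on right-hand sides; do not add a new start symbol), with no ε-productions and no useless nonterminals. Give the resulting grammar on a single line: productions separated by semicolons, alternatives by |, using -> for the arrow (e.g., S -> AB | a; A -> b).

S -> h | j | AL; A -> j; B -> SS; L -> j | LB | SS

Nullable: {L}; after ε-elimination: S -> h | j | jL; L -> j | SS | LSS.
No unit productions to eliminate.
TERM: introduce A -> j and substitute in every rule of length ≥2.
BIN: L -> LSS becomes L -> LB, B -> SS.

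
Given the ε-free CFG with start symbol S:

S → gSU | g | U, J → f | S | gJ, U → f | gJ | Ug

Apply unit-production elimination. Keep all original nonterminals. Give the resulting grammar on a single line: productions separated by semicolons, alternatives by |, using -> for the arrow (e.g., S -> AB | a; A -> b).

S -> f | g | Ug | gJ | gSU; J -> f | g | Ug | gJ | gSU; U -> f | Ug | gJ

Unit productions: J->S, S->U.
Unit pairs (A ⇒* B via units): (J,S), (J,U), (S,U).
S: inherits non-unit rules of {S, U} → Ug | f | g | gJ | gSU.
J: inherits non-unit rules of {J, S, U} → Ug | f | g | gJ | gSU.
U: inherits non-unit rules of {U} → Ug | f | gJ.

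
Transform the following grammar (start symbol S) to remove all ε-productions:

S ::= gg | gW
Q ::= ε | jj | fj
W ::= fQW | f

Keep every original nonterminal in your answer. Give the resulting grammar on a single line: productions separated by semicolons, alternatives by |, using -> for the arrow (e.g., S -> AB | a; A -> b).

S -> gW | gg; Q -> fj | jj; W -> f | fW | fQW

Nullable set: {Q}.
Drop Q -> ε.
W -> fQW: Q nullable, giving fQW | fW.
Unchanged (no nullable symbols): S -> gW; S -> gg; Q -> fj; Q -> jj; W -> f.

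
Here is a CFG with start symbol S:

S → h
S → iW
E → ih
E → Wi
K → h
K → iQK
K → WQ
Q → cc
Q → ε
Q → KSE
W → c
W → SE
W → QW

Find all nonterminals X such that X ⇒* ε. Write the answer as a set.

{Q}

Directly nullable (have an ε-rule): {Q}.
Not nullable: E, K, S, W — each has a terminal in every rule's right-hand side or depends on a non-nullable symbol.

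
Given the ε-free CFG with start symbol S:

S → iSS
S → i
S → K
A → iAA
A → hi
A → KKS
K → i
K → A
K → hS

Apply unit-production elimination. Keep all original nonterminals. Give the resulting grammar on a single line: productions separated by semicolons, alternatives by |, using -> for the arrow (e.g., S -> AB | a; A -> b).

Unit productions: K->A, S->K.
Unit pairs (A ⇒* B via units): (K,A), (S,A), (S,K).
S: inherits non-unit rules of {A, K, S} → KKS | hS | hi | i | iAA | iSS.
A: inherits non-unit rules of {A} → KKS | hi | iAA.
K: inherits non-unit rules of {A, K} → KKS | hS | hi | i | iAA.

S -> i | hS | hi | KKS | iAA | iSS; A -> hi | KKS | iAA; K -> i | hS | hi | KKS | iAA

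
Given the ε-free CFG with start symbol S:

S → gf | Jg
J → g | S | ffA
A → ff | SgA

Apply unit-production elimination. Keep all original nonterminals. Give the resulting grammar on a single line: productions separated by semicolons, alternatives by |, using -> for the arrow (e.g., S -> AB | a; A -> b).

S -> Jg | gf; A -> ff | SgA; J -> g | Jg | gf | ffA

Unit productions: J->S.
Unit pairs (A ⇒* B via units): (J,S).
S: inherits non-unit rules of {S} → Jg | gf.
A: inherits non-unit rules of {A} → SgA | ff.
J: inherits non-unit rules of {J, S} → Jg | ffA | g | gf.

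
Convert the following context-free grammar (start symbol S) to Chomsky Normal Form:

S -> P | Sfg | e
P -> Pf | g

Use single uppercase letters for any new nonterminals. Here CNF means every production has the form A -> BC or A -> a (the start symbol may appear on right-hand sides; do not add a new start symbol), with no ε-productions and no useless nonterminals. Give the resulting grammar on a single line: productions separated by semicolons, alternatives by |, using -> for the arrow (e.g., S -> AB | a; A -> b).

No ε-productions.
After unit-elimination: S -> e | g | Pf | Sfg; P -> g | Pf.
TERM: introduce A -> f, B -> g and substitute in every rule of length ≥2.
BIN: S -> SAB becomes S -> SC, C -> AB.

S -> e | g | PA | SC; A -> f; B -> g; C -> AB; P -> g | PA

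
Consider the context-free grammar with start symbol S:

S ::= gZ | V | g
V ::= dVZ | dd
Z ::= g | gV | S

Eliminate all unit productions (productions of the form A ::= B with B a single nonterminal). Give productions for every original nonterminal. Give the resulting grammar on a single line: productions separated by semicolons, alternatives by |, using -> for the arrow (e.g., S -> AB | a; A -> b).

Unit productions: S->V, Z->S.
Unit pairs (A ⇒* B via units): (S,V), (Z,S), (Z,V).
S: inherits non-unit rules of {S, V} → dVZ | dd | g | gZ.
V: inherits non-unit rules of {V} → dVZ | dd.
Z: inherits non-unit rules of {S, V, Z} → dVZ | dd | g | gV | gZ.

S -> g | dd | gZ | dVZ; V -> dd | dVZ; Z -> g | dd | gV | gZ | dVZ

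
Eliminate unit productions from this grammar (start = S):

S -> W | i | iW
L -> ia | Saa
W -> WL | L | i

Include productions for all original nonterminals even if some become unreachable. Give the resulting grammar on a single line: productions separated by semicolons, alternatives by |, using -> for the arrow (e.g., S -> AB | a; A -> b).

Unit productions: S->W, W->L.
Unit pairs (A ⇒* B via units): (S,L), (S,W), (W,L).
S: inherits non-unit rules of {L, S, W} → Saa | WL | i | iW | ia.
L: inherits non-unit rules of {L} → Saa | ia.
W: inherits non-unit rules of {L, W} → Saa | WL | i | ia.

S -> i | WL | iW | ia | Saa; L -> ia | Saa; W -> i | WL | ia | Saa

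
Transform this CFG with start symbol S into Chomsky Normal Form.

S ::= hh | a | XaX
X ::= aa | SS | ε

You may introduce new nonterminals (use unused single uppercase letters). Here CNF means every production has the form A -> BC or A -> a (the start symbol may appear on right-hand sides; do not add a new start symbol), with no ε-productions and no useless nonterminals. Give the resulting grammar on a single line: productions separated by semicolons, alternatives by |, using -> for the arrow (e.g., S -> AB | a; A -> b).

S -> a | AX | BB | XA | XC; A -> a; B -> h; C -> AX; X -> AA | SS

Nullable: {X}; after ε-elimination: S -> a | Xa | aX | hh | XaX; X -> SS | aa.
No unit productions to eliminate.
TERM: introduce A -> a, B -> h and substitute in every rule of length ≥2.
BIN: S -> XAX becomes S -> XC, C -> AX.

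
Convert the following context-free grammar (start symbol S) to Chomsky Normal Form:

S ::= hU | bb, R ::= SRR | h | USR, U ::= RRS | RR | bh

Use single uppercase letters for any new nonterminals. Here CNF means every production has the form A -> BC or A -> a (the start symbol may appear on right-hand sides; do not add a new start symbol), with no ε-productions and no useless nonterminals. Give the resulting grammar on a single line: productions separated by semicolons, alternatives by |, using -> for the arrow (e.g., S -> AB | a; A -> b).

No ε-productions.
No unit productions to eliminate.
TERM: introduce A -> b, B -> h and substitute in every rule of length ≥2.
BIN: R -> SRR becomes R -> SC, C -> RR; R -> USR becomes R -> UD, D -> SR; U -> RRS becomes U -> RE, E -> RS.

S -> AA | BU; A -> b; B -> h; C -> RR; D -> SR; E -> RS; R -> h | SC | UD; U -> AB | RE | RR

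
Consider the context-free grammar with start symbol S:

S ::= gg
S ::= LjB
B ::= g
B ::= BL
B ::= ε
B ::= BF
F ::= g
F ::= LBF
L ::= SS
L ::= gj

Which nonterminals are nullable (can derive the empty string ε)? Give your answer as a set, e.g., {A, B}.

Directly nullable (have an ε-rule): {B}.
Not nullable: F, L, S — each has a terminal in every rule's right-hand side or depends on a non-nullable symbol.

{B}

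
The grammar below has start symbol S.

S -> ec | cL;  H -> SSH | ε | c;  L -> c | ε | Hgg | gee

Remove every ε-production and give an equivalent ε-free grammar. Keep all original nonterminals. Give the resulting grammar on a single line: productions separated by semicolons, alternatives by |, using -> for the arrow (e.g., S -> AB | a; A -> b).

Nullable set: {H, L}.
S -> cL: L nullable, giving c | cL.
Drop H -> ε.
H -> SSH: H nullable, giving SS | SSH.
Drop L -> ε.
L -> Hgg: H nullable, giving Hgg | gg.
Unchanged (no nullable symbols): S -> ec; H -> c; L -> c; L -> gee.

S -> c | cL | ec; H -> c | SS | SSH; L -> c | gg | Hgg | gee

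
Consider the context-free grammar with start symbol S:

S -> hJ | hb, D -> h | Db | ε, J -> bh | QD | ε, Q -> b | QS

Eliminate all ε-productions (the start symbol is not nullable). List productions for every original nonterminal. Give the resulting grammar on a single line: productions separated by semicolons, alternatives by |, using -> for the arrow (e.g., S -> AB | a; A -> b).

Nullable set: {D, J}.
S -> hJ: J nullable, giving h | hJ.
Drop D -> ε.
D -> Db: D nullable, giving Db | b.
Drop J -> ε.
J -> QD: D nullable, giving Q | QD.
Unchanged (no nullable symbols): S -> hb; D -> h; J -> bh; Q -> QS; Q -> b.

S -> h | hJ | hb; D -> b | h | Db; J -> Q | QD | bh; Q -> b | QS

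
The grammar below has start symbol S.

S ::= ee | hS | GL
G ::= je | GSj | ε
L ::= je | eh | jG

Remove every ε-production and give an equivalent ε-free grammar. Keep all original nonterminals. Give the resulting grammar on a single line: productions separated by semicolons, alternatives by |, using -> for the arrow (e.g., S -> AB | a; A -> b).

Nullable set: {G}.
S -> GL: G nullable, giving GL | L.
Drop G -> ε.
G -> GSj: G nullable, giving GSj | Sj.
L -> jG: G nullable, giving j | jG.
Unchanged (no nullable symbols): S -> ee; S -> hS; G -> je; L -> eh; L -> je.

S -> L | GL | ee | hS; G -> Sj | je | GSj; L -> j | eh | jG | je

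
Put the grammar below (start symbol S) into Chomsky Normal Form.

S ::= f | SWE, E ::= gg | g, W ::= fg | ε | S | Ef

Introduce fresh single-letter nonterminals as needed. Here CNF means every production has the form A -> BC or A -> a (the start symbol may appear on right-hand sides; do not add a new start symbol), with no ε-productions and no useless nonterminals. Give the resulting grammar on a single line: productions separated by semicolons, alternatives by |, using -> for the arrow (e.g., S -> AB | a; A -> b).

S -> f | SC | SE; A -> g; B -> f; C -> WE; D -> WE; E -> g | AA; W -> f | BA | EB | SD | SE

Nullable: {W}; after ε-elimination: S -> f | SE | SWE; E -> g | gg; W -> S | Ef | fg.
After unit-elimination: S -> f | SE | SWE; E -> g | gg; W -> f | Ef | SE | fg | SWE.
TERM: introduce B -> f, A -> g and substitute in every rule of length ≥2.
BIN: S -> SWE becomes S -> SC, C -> WE; W -> SWE becomes W -> SD, D -> WE.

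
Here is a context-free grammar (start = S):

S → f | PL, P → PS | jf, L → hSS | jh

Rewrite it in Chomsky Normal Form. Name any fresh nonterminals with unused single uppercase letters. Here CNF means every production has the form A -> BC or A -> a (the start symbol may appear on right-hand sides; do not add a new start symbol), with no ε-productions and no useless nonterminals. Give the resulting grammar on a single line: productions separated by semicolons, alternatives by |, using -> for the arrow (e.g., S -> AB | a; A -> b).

No ε-productions.
No unit productions to eliminate.
TERM: introduce C -> f, A -> h, B -> j and substitute in every rule of length ≥2.
BIN: L -> ASS becomes L -> AD, D -> SS.

S -> f | PL; A -> h; B -> j; C -> f; D -> SS; L -> AD | BA; P -> BC | PS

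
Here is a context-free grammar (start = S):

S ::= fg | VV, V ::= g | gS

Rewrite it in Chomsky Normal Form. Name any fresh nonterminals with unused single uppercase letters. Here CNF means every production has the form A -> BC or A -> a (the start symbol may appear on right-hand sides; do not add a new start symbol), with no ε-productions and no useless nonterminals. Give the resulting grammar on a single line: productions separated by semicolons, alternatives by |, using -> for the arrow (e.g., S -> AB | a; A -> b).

S -> AB | VV; A -> f; B -> g; V -> g | BS

No ε-productions.
No unit productions to eliminate.
TERM: introduce A -> f, B -> g and substitute in every rule of length ≥2.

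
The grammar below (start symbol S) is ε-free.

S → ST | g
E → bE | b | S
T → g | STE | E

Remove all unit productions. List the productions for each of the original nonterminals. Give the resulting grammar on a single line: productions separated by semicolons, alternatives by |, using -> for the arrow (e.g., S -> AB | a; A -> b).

Unit productions: E->S, T->E.
Unit pairs (A ⇒* B via units): (E,S), (T,E), (T,S).
S: inherits non-unit rules of {S} → ST | g.
E: inherits non-unit rules of {E, S} → ST | b | bE | g.
T: inherits non-unit rules of {E, S, T} → ST | STE | b | bE | g.

S -> g | ST; E -> b | g | ST | bE; T -> b | g | ST | bE | STE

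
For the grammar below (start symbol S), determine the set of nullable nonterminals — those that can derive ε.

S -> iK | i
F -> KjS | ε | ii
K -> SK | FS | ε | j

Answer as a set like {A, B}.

Directly nullable (have an ε-rule): {F, K}.
Not nullable: S — each has a terminal in every rule's right-hand side or depends on a non-nullable symbol.

{F, K}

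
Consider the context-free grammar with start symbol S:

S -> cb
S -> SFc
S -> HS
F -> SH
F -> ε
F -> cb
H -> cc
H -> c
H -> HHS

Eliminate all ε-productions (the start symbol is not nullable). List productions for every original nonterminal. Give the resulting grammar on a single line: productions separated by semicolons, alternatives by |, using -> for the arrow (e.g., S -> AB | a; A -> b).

S -> HS | Sc | cb | SFc; F -> SH | cb; H -> c | cc | HHS

Nullable set: {F}.
S -> SFc: F nullable, giving SFc | Sc.
Drop F -> ε.
Unchanged (no nullable symbols): S -> HS; S -> cb; F -> SH; F -> cb; H -> HHS; H -> c; H -> cc.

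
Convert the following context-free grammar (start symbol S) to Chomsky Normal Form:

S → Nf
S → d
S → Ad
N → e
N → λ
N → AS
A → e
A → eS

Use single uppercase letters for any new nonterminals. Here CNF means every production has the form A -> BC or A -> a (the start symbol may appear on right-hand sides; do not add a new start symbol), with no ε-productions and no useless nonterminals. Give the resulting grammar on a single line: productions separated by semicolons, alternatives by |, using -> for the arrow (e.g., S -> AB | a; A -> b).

Nullable: {N}; after ε-elimination: S -> d | f | Ad | Nf; A -> e | eS; N -> e | AS.
No unit productions to eliminate.
TERM: introduce C -> d, B -> e, D -> f and substitute in every rule of length ≥2.

S -> d | f | AC | ND; A -> e | BS; B -> e; C -> d; D -> f; N -> e | AS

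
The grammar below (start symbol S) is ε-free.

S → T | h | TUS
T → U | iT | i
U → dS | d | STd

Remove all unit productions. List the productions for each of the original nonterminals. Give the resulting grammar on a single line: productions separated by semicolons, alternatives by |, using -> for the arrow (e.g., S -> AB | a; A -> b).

Unit productions: S->T, T->U.
Unit pairs (A ⇒* B via units): (S,T), (S,U), (T,U).
S: inherits non-unit rules of {S, T, U} → STd | TUS | d | dS | h | i | iT.
T: inherits non-unit rules of {T, U} → STd | d | dS | i | iT.
U: inherits non-unit rules of {U} → STd | d | dS.

S -> d | h | i | dS | iT | STd | TUS; T -> d | i | dS | iT | STd; U -> d | dS | STd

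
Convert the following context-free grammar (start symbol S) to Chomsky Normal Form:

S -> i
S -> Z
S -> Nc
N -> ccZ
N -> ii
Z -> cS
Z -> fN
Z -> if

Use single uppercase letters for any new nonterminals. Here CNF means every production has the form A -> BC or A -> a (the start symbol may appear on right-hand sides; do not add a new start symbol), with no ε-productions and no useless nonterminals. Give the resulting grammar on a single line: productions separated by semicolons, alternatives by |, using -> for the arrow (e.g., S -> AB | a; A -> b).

No ε-productions.
After unit-elimination: S -> i | Nc | cS | fN | if; N -> ii | ccZ; Z -> cS | fN | if.
TERM: introduce A -> c, C -> f, B -> i and substitute in every rule of length ≥2.
BIN: N -> AAZ becomes N -> AD, D -> AZ.

S -> i | AS | BC | CN | NA; A -> c; B -> i; C -> f; D -> AZ; N -> AD | BB; Z -> AS | BC | CN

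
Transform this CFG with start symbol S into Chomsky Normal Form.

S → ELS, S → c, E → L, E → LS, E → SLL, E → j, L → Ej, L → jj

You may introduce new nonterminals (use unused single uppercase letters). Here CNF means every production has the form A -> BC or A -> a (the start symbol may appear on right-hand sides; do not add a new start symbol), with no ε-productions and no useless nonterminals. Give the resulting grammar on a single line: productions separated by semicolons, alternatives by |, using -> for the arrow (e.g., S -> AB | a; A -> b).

S -> c | EC; A -> j; B -> LL; C -> LS; E -> j | AA | EA | LS | SB; L -> AA | EA

No ε-productions.
After unit-elimination: S -> c | ELS; E -> j | Ej | LS | jj | SLL; L -> Ej | jj.
TERM: introduce A -> j and substitute in every rule of length ≥2.
BIN: E -> SLL becomes E -> SB, B -> LL; S -> ELS becomes S -> EC, C -> LS.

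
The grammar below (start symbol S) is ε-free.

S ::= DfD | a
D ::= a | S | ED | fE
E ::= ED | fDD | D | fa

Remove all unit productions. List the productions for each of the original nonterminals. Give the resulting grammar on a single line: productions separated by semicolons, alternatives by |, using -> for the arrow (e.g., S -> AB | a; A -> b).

S -> a | DfD; D -> a | ED | fE | DfD; E -> a | ED | fE | fa | DfD | fDD

Unit productions: D->S, E->D.
Unit pairs (A ⇒* B via units): (D,S), (E,D), (E,S).
S: inherits non-unit rules of {S} → DfD | a.
D: inherits non-unit rules of {D, S} → DfD | ED | a | fE.
E: inherits non-unit rules of {D, E, S} → DfD | ED | a | fDD | fE | fa.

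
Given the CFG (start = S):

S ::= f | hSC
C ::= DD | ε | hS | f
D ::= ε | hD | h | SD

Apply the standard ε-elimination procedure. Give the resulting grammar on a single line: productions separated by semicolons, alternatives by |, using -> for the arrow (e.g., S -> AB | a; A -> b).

Nullable set: {C, D}.
S -> hSC: C nullable, giving hS | hSC.
Drop C -> ε.
C -> DD: D, D nullable, giving D | DD.
Drop D -> ε.
D -> SD: D nullable, giving S | SD.
D -> hD: D nullable, giving h | hD.
Unchanged (no nullable symbols): S -> f; C -> f; C -> hS; D -> h.

S -> f | hS | hSC; C -> D | f | DD | hS; D -> S | h | SD | hD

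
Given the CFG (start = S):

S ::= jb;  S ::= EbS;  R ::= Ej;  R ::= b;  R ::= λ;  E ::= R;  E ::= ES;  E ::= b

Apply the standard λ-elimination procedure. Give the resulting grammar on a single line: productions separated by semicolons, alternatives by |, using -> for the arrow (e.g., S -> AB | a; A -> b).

Nullable set: {E, R}.
S -> EbS: E nullable, giving EbS | bS.
E -> ES: E nullable, giving ES | S.
E -> R: R nullable, giving R.
Drop R -> λ.
R -> Ej: E nullable, giving Ej | j.
Unchanged (no nullable symbols): S -> jb; E -> b; R -> b.

S -> bS | jb | EbS; E -> R | S | b | ES; R -> b | j | Ej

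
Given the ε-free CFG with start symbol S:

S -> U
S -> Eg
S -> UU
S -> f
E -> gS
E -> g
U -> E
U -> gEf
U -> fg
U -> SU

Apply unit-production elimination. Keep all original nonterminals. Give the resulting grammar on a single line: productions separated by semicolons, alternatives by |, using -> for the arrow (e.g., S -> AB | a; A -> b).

Unit productions: S->U, U->E.
Unit pairs (A ⇒* B via units): (S,E), (S,U), (U,E).
S: inherits non-unit rules of {E, S, U} → Eg | SU | UU | f | fg | g | gEf | gS.
E: inherits non-unit rules of {E} → g | gS.
U: inherits non-unit rules of {E, U} → SU | fg | g | gEf | gS.

S -> f | g | Eg | SU | UU | fg | gS | gEf; E -> g | gS; U -> g | SU | fg | gS | gEf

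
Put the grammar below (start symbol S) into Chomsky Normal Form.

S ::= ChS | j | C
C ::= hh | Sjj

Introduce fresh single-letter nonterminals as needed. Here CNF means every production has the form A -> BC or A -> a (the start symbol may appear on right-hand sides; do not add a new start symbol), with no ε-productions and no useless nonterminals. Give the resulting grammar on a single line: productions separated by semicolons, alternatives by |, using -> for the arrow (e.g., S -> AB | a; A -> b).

S -> j | BB | CE | SF; A -> j; B -> h; C -> BB | SD; D -> AA; E -> BS; F -> AA

No ε-productions.
After unit-elimination: S -> j | hh | ChS | Sjj; C -> hh | Sjj.
TERM: introduce B -> h, A -> j and substitute in every rule of length ≥2.
BIN: C -> SAA becomes C -> SD, D -> AA; S -> CBS becomes S -> CE, E -> BS; S -> SAA becomes S -> SF, F -> AA.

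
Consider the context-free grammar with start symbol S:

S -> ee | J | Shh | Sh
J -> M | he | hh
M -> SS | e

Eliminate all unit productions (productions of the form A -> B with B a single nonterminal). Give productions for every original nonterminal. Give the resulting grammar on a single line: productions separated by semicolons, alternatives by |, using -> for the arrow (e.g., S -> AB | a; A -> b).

Unit productions: J->M, S->J.
Unit pairs (A ⇒* B via units): (J,M), (S,J), (S,M).
S: inherits non-unit rules of {J, M, S} → SS | Sh | Shh | e | ee | he | hh.
J: inherits non-unit rules of {J, M} → SS | e | he | hh.
M: inherits non-unit rules of {M} → SS | e.

S -> e | SS | Sh | ee | he | hh | Shh; J -> e | SS | he | hh; M -> e | SS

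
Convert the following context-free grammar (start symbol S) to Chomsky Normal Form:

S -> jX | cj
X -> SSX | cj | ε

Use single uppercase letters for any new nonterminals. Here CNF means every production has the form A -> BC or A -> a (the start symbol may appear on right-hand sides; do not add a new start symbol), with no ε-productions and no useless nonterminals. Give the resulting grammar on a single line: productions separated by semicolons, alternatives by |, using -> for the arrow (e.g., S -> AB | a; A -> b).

Nullable: {X}; after ε-elimination: S -> j | cj | jX; X -> SS | cj | SSX.
No unit productions to eliminate.
TERM: introduce A -> c, B -> j and substitute in every rule of length ≥2.
BIN: X -> SSX becomes X -> SC, C -> SX.

S -> j | AB | BX; A -> c; B -> j; C -> SX; X -> AB | SC | SS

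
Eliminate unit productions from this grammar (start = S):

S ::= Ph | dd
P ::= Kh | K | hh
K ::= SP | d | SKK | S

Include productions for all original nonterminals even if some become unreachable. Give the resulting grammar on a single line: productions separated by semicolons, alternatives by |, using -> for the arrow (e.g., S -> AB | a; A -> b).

Unit productions: K->S, P->K.
Unit pairs (A ⇒* B via units): (K,S), (P,K), (P,S).
S: inherits non-unit rules of {S} → Ph | dd.
K: inherits non-unit rules of {K, S} → Ph | SKK | SP | d | dd.
P: inherits non-unit rules of {K, P, S} → Kh | Ph | SKK | SP | d | dd | hh.

S -> Ph | dd; K -> d | Ph | SP | dd | SKK; P -> d | Kh | Ph | SP | dd | hh | SKK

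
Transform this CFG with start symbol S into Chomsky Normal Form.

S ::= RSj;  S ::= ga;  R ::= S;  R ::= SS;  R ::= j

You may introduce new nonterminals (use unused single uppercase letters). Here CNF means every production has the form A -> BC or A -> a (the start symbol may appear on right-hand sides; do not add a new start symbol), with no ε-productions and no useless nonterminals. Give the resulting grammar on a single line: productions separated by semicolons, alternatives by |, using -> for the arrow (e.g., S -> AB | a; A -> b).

S -> BC | RE; A -> j; B -> g; C -> a; D -> SA; E -> SA; R -> j | BC | RD | SS

No ε-productions.
After unit-elimination: S -> ga | RSj; R -> j | SS | ga | RSj.
TERM: introduce C -> a, B -> g, A -> j and substitute in every rule of length ≥2.
BIN: R -> RSA becomes R -> RD, D -> SA; S -> RSA becomes S -> RE, E -> SA.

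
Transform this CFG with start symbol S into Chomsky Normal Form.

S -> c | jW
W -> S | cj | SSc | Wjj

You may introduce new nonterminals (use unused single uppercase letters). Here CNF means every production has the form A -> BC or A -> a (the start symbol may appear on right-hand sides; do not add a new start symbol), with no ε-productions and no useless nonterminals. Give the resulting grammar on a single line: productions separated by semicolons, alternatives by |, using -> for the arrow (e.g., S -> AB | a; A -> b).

No ε-productions.
After unit-elimination: S -> c | jW; W -> c | cj | jW | SSc | Wjj.
TERM: introduce B -> c, A -> j and substitute in every rule of length ≥2.
BIN: W -> SSB becomes W -> SC, C -> SB; W -> WAA becomes W -> WD, D -> AA.

S -> c | AW; A -> j; B -> c; C -> SB; D -> AA; W -> c | AW | BA | SC | WD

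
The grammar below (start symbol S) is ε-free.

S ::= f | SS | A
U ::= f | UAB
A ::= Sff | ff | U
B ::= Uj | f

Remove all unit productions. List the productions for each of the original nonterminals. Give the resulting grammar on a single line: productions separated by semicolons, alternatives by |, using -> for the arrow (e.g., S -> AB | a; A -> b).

S -> f | SS | ff | Sff | UAB; A -> f | ff | Sff | UAB; B -> f | Uj; U -> f | UAB

Unit productions: A->U, S->A.
Unit pairs (A ⇒* B via units): (A,U), (S,A), (S,U).
S: inherits non-unit rules of {A, S, U} → SS | Sff | UAB | f | ff.
A: inherits non-unit rules of {A, U} → Sff | UAB | f | ff.
B: inherits non-unit rules of {B} → Uj | f.
U: inherits non-unit rules of {U} → UAB | f.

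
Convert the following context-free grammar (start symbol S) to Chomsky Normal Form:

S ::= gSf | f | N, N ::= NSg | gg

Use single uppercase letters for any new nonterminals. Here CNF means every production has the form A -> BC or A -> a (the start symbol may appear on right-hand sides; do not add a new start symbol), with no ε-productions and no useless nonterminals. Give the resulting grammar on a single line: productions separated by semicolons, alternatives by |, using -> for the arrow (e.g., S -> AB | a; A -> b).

S -> f | AA | AD | NE; A -> g; B -> f; C -> SA; D -> SB; E -> SA; N -> AA | NC

No ε-productions.
After unit-elimination: S -> f | gg | NSg | gSf; N -> gg | NSg.
TERM: introduce B -> f, A -> g and substitute in every rule of length ≥2.
BIN: N -> NSA becomes N -> NC, C -> SA; S -> ASB becomes S -> AD, D -> SB; S -> NSA becomes S -> NE, E -> SA.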